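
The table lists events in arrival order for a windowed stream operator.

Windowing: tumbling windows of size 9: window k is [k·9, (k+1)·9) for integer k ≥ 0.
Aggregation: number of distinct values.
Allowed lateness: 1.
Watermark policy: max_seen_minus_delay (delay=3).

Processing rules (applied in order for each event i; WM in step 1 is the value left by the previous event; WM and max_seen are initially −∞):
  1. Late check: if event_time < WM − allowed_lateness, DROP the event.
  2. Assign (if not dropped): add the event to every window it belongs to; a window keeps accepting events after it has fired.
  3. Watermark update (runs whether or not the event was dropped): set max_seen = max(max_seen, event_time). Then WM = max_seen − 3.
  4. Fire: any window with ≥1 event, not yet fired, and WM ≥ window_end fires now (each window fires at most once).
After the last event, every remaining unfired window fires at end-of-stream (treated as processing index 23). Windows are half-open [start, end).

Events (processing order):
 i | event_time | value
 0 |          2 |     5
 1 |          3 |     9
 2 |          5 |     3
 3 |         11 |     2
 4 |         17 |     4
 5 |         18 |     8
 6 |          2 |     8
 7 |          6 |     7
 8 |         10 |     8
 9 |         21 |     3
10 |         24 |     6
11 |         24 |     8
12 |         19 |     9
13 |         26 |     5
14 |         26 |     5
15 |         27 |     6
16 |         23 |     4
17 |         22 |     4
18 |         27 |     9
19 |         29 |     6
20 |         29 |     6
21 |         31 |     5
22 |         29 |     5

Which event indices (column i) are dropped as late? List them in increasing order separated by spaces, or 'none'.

6 7 8 12 17

i=0 t=2 v=5: → [0,9); WM=-1
i=1 t=3 v=9: → [0,9); WM=0
i=2 t=5 v=3: → [0,9); WM=2
i=3 t=11 v=2: → [9,18); WM=8
i=4 t=17 v=4: → [9,18); WM=14; [0,9) fires=3
i=5 t=18 v=8: → [18,27); WM=15
i=6 t=2 v=8: DROP (t<15-1); WM=15
i=7 t=6 v=7: DROP (t<15-1); WM=15
i=8 t=10 v=8: DROP (t<15-1); WM=15
i=9 t=21 v=3: → [18,27); WM=18; [9,18) fires=2
i=10 t=24 v=6: → [18,27); WM=21
i=11 t=24 v=8: → [18,27); WM=21
i=12 t=19 v=9: DROP (t<21-1); WM=21
i=13 t=26 v=5: → [18,27); WM=23
i=14 t=26 v=5: → [18,27); WM=23
i=15 t=27 v=6: → [27,36); WM=24
i=16 t=23 v=4: → [18,27); WM=24
i=17 t=22 v=4: DROP (t<24-1); WM=24
i=18 t=27 v=9: → [27,36); WM=24
i=19 t=29 v=6: → [27,36); WM=26
i=20 t=29 v=6: → [27,36); WM=26
i=21 t=31 v=5: → [27,36); WM=28; [18,27) fires=5
i=22 t=29 v=5: → [27,36); WM=28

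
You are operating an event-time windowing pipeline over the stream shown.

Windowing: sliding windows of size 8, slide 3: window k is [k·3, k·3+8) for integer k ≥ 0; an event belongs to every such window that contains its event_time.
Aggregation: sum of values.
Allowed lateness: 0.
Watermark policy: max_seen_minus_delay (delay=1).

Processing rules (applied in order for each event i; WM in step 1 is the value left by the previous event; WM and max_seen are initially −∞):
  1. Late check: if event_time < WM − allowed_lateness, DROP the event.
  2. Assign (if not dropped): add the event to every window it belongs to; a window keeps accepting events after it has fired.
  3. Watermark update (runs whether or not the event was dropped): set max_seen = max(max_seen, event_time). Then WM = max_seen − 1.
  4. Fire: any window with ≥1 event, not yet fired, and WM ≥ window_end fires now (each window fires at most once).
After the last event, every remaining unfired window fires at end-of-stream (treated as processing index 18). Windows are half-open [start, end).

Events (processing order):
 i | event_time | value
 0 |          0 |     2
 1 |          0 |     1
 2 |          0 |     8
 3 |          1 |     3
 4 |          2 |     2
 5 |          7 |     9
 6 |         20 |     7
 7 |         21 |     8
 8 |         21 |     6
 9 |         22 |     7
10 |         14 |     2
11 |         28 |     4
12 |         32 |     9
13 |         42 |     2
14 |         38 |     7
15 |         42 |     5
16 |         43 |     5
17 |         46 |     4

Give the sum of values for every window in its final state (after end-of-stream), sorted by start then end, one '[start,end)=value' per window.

[0,8)=25 [3,11)=9 [6,14)=9 [15,23)=28 [18,26)=28 [21,29)=25 [24,32)=4 [27,35)=13 [30,38)=9 [36,44)=12 [39,47)=16 [42,50)=16 [45,53)=4

i=0 t=0 v=2: → [0,8); WM=-1
i=1 t=0 v=1: → [0,8); WM=-1
i=2 t=0 v=8: → [0,8); WM=-1
i=3 t=1 v=3: → [0,8); WM=0
i=4 t=2 v=2: → [0,8); WM=1
i=5 t=7 v=9: → [6,14),[3,11),[0,8); WM=6
i=6 t=20 v=7: → [18,26),[15,23); WM=19; [0,8) fires=25 [3,11) fires=9 [6,14) fires=9
i=7 t=21 v=8: → [21,29),[18,26),[15,23); WM=20
i=8 t=21 v=6: → [21,29),[18,26),[15,23); WM=20
i=9 t=22 v=7: → [21,29),[18,26),[15,23); WM=21
i=10 t=14 v=2: DROP (t<21-0); WM=21
i=11 t=28 v=4: → [27,35),[24,32),[21,29); WM=27; [15,23) fires=28 [18,26) fires=28
i=12 t=32 v=9: → [30,38),[27,35); WM=31; [21,29) fires=25
i=13 t=42 v=2: → [42,50),[39,47),[36,44); WM=41; [24,32) fires=4 [27,35) fires=13 [30,38) fires=9
i=14 t=38 v=7: DROP (t<41-0); WM=41
i=15 t=42 v=5: → [42,50),[39,47),[36,44); WM=41
i=16 t=43 v=5: → [42,50),[39,47),[36,44); WM=42
i=17 t=46 v=4: → [45,53),[42,50),[39,47); WM=45; [36,44) fires=12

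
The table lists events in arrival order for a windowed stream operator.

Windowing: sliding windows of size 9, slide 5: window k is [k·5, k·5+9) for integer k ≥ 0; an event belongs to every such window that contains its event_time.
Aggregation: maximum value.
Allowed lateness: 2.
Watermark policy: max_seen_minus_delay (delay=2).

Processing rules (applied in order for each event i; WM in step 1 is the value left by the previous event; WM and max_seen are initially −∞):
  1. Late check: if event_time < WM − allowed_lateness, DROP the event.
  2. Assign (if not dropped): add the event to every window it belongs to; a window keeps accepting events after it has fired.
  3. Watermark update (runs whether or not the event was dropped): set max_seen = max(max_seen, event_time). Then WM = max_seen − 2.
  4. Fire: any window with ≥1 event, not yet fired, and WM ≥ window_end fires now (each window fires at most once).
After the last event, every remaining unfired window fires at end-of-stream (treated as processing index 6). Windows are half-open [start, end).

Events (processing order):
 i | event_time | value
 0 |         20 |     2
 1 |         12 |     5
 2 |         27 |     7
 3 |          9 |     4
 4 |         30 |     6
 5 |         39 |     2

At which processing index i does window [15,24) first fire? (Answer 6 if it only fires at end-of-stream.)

2

i=0 t=20 v=2: → [20,29),[15,24); WM=18
i=1 t=12 v=5: DROP (t<18-2); WM=18
i=2 t=27 v=7: → [25,34),[20,29); WM=25; [15,24) fires=2
i=3 t=9 v=4: DROP (t<25-2); WM=25
i=4 t=30 v=6: → [30,39),[25,34); WM=28
i=5 t=39 v=2: → [35,44); WM=37; [20,29) fires=7 [25,34) fires=7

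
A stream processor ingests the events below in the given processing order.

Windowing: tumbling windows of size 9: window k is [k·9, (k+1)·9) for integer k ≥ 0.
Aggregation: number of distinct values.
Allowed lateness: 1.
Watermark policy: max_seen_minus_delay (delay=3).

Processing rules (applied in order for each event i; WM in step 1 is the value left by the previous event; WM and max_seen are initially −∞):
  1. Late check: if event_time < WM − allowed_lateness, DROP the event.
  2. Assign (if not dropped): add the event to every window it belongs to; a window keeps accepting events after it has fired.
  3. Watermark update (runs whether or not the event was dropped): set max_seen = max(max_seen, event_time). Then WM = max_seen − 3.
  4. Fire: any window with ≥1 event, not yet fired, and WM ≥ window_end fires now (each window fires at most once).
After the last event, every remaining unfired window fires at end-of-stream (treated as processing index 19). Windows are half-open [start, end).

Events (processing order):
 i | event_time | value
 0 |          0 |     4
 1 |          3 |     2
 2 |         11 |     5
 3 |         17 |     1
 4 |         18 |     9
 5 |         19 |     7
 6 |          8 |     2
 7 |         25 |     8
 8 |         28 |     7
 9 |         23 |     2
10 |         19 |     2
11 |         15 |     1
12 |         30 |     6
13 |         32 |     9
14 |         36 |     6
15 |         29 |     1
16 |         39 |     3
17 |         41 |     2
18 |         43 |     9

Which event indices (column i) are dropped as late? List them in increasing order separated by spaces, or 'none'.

6 9 10 11 15

i=0 t=0 v=4: → [0,9); WM=-3
i=1 t=3 v=2: → [0,9); WM=0
i=2 t=11 v=5: → [9,18); WM=8
i=3 t=17 v=1: → [9,18); WM=14; [0,9) fires=2
i=4 t=18 v=9: → [18,27); WM=15
i=5 t=19 v=7: → [18,27); WM=16
i=6 t=8 v=2: DROP (t<16-1); WM=16
i=7 t=25 v=8: → [18,27); WM=22; [9,18) fires=2
i=8 t=28 v=7: → [27,36); WM=25
i=9 t=23 v=2: DROP (t<25-1); WM=25
i=10 t=19 v=2: DROP (t<25-1); WM=25
i=11 t=15 v=1: DROP (t<25-1); WM=25
i=12 t=30 v=6: → [27,36); WM=27; [18,27) fires=3
i=13 t=32 v=9: → [27,36); WM=29
i=14 t=36 v=6: → [36,45); WM=33
i=15 t=29 v=1: DROP (t<33-1); WM=33
i=16 t=39 v=3: → [36,45); WM=36; [27,36) fires=3
i=17 t=41 v=2: → [36,45); WM=38
i=18 t=43 v=9: → [36,45); WM=40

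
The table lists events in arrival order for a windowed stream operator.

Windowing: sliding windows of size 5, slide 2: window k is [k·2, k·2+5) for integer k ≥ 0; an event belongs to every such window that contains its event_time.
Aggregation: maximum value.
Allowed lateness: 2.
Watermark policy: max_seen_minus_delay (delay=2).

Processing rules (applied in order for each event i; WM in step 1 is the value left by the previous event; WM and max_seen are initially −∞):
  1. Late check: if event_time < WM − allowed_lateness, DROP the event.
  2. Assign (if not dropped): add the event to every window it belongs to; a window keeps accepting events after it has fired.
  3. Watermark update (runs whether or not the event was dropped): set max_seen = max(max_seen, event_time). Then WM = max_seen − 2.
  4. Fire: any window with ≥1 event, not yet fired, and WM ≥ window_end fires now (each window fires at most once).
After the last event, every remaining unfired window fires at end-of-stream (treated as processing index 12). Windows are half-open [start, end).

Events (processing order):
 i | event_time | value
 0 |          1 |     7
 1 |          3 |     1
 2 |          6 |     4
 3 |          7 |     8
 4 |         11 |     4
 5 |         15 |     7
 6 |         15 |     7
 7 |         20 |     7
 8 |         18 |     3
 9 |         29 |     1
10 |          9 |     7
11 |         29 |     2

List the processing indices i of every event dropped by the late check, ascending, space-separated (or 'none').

i=0 t=1 v=7: → [0,5); WM=-1
i=1 t=3 v=1: → [2,7),[0,5); WM=1
i=2 t=6 v=4: → [6,11),[4,9),[2,7); WM=4
i=3 t=7 v=8: → [6,11),[4,9); WM=5; [0,5) fires=7
i=4 t=11 v=4: → [10,15),[8,13); WM=9; [2,7) fires=4 [4,9) fires=8
i=5 t=15 v=7: → [14,19),[12,17); WM=13; [6,11) fires=8 [8,13) fires=4
i=6 t=15 v=7: → [14,19),[12,17); WM=13
i=7 t=20 v=7: → [20,25),[18,23),[16,21); WM=18; [10,15) fires=4 [12,17) fires=7
i=8 t=18 v=3: → [18,23),[16,21),[14,19); WM=18
i=9 t=29 v=1: → [28,33),[26,31); WM=27; [14,19) fires=7 [16,21) fires=7 [18,23) fires=7 [20,25) fires=7
i=10 t=9 v=7: DROP (t<27-2); WM=27
i=11 t=29 v=2: → [28,33),[26,31); WM=27

10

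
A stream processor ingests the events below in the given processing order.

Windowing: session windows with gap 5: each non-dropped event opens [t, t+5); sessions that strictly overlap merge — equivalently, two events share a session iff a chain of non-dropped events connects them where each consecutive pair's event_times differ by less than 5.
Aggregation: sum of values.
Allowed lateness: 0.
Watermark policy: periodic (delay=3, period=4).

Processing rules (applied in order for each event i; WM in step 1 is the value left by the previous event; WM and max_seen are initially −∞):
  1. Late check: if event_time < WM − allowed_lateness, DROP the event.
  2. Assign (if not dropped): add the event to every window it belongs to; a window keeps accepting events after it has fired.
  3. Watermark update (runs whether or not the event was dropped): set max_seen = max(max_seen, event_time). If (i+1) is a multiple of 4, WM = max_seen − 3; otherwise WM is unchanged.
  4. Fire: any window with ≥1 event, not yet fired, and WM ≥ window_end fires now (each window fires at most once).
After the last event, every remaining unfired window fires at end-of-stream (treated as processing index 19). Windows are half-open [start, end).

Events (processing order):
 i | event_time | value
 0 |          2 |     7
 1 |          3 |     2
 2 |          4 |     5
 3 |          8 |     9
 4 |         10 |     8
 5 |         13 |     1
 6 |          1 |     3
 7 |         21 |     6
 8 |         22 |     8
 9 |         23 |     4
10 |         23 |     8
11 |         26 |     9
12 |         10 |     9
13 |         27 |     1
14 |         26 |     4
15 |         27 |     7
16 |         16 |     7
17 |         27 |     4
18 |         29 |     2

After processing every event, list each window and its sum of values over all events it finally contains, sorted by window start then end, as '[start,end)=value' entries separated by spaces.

[2,18)=32 [21,34)=53

i=0 t=2 v=7: → [2,7); WM=−∞
i=1 t=3 v=2: → [2,8); WM=−∞
i=2 t=4 v=5: → [2,9); WM=−∞
i=3 t=8 v=9: → [2,13); WM=5
i=4 t=10 v=8: → [2,15); WM=5
i=5 t=13 v=1: → [2,18); WM=5
i=6 t=1 v=3: DROP (t<5-0); WM=5
i=7 t=21 v=6: → [21,26); WM=18
i=8 t=22 v=8: → [21,27); WM=18
i=9 t=23 v=4: → [21,28); WM=18
i=10 t=23 v=8: → [21,28); WM=18
i=11 t=26 v=9: → [21,31); WM=23
i=12 t=10 v=9: DROP (t<23-0); WM=23
i=13 t=27 v=1: → [21,32); WM=23
i=14 t=26 v=4: → [21,32); WM=23
i=15 t=27 v=7: → [21,32); WM=24
i=16 t=16 v=7: DROP (t<24-0); WM=24
i=17 t=27 v=4: → [21,32); WM=24
i=18 t=29 v=2: → [21,34); WM=24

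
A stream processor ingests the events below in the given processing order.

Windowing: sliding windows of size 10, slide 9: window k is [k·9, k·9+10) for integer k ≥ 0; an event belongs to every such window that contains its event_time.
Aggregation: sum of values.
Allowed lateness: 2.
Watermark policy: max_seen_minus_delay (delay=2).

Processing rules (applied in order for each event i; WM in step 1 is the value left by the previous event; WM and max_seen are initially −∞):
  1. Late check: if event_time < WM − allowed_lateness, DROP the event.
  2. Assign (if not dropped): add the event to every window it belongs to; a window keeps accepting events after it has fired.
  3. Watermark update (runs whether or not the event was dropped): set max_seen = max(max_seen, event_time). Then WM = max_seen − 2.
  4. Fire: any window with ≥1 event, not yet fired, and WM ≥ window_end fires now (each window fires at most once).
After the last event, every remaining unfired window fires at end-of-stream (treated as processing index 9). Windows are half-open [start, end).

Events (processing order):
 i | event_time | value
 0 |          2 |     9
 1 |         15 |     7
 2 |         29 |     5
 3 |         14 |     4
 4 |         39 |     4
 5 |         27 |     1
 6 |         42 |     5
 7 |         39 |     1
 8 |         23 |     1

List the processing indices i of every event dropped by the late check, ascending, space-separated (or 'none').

i=0 t=2 v=9: → [0,10); WM=0
i=1 t=15 v=7: → [9,19); WM=13; [0,10) fires=9
i=2 t=29 v=5: → [27,37); WM=27; [9,19) fires=7
i=3 t=14 v=4: DROP (t<27-2); WM=27
i=4 t=39 v=4: → [36,46); WM=37; [27,37) fires=5
i=5 t=27 v=1: DROP (t<37-2); WM=37
i=6 t=42 v=5: → [36,46); WM=40
i=7 t=39 v=1: → [36,46); WM=40
i=8 t=23 v=1: DROP (t<40-2); WM=40

3 5 8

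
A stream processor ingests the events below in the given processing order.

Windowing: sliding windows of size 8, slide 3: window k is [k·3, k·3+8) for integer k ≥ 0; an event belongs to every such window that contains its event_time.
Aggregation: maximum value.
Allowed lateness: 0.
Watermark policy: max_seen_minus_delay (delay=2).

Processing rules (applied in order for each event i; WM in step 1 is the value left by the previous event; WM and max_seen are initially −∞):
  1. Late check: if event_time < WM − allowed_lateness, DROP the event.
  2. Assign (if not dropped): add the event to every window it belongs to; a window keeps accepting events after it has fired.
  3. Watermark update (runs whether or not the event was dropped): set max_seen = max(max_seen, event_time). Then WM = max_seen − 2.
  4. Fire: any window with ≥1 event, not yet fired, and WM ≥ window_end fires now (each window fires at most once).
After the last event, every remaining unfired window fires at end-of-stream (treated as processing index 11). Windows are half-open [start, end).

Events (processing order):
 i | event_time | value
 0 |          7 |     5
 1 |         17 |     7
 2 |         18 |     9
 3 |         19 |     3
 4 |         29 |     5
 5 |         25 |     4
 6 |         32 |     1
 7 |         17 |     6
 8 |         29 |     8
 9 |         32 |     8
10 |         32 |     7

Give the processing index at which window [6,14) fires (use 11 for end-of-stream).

i=0 t=7 v=5: → [6,14),[3,11),[0,8); WM=5
i=1 t=17 v=7: → [15,23),[12,20); WM=15; [0,8) fires=5 [3,11) fires=5 [6,14) fires=5
i=2 t=18 v=9: → [18,26),[15,23),[12,20); WM=16
i=3 t=19 v=3: → [18,26),[15,23),[12,20); WM=17
i=4 t=29 v=5: → [27,35),[24,32); WM=27; [12,20) fires=9 [15,23) fires=9 [18,26) fires=9
i=5 t=25 v=4: DROP (t<27-0); WM=27
i=6 t=32 v=1: → [30,38),[27,35); WM=30
i=7 t=17 v=6: DROP (t<30-0); WM=30
i=8 t=29 v=8: DROP (t<30-0); WM=30
i=9 t=32 v=8: → [30,38),[27,35); WM=30
i=10 t=32 v=7: → [30,38),[27,35); WM=30

1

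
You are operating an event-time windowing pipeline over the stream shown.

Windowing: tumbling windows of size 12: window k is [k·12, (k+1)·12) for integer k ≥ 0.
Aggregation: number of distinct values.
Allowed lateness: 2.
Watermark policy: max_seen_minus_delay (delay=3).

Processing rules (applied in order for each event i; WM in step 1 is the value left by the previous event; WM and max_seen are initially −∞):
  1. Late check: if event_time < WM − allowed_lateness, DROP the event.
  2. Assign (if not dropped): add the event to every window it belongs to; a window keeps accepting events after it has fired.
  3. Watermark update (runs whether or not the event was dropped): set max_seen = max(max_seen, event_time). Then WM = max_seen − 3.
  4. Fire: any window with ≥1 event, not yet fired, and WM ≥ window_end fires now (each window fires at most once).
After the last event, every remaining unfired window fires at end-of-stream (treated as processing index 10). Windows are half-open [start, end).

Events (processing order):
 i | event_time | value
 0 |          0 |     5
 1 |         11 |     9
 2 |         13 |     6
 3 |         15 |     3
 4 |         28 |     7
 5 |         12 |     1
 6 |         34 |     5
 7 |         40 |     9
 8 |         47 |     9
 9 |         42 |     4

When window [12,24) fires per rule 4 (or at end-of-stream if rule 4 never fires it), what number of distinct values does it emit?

i=0 t=0 v=5: → [0,12); WM=-3
i=1 t=11 v=9: → [0,12); WM=8
i=2 t=13 v=6: → [12,24); WM=10
i=3 t=15 v=3: → [12,24); WM=12; [0,12) fires=2
i=4 t=28 v=7: → [24,36); WM=25; [12,24) fires=2
i=5 t=12 v=1: DROP (t<25-2); WM=25
i=6 t=34 v=5: → [24,36); WM=31
i=7 t=40 v=9: → [36,48); WM=37; [24,36) fires=2
i=8 t=47 v=9: → [36,48); WM=44
i=9 t=42 v=4: → [36,48); WM=44

2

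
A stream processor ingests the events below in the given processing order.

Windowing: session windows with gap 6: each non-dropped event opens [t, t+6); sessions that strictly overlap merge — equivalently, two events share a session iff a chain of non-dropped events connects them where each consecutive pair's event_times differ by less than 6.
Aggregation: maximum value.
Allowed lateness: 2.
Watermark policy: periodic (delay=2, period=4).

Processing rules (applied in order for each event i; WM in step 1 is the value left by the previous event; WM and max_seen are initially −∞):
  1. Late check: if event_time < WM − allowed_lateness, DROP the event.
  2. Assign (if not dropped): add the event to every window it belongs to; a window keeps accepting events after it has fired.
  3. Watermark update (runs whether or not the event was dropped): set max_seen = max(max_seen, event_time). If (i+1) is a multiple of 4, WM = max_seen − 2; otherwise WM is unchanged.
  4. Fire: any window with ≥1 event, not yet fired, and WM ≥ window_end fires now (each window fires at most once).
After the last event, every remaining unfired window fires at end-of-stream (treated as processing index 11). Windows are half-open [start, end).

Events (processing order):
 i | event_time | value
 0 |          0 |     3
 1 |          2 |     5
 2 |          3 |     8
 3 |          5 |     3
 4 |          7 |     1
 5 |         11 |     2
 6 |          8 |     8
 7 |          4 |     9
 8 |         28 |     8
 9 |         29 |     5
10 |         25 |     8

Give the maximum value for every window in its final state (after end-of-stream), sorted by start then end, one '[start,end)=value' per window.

i=0 t=0 v=3: → [0,6); WM=−∞
i=1 t=2 v=5: → [0,8); WM=−∞
i=2 t=3 v=8: → [0,9); WM=−∞
i=3 t=5 v=3: → [0,11); WM=3
i=4 t=7 v=1: → [0,13); WM=3
i=5 t=11 v=2: → [0,17); WM=3
i=6 t=8 v=8: → [0,17); WM=3
i=7 t=4 v=9: → [0,17); WM=9
i=8 t=28 v=8: → [28,34); WM=9
i=9 t=29 v=5: → [28,35); WM=9
i=10 t=25 v=8: → [25,35); WM=9

[0,17)=9 [25,35)=8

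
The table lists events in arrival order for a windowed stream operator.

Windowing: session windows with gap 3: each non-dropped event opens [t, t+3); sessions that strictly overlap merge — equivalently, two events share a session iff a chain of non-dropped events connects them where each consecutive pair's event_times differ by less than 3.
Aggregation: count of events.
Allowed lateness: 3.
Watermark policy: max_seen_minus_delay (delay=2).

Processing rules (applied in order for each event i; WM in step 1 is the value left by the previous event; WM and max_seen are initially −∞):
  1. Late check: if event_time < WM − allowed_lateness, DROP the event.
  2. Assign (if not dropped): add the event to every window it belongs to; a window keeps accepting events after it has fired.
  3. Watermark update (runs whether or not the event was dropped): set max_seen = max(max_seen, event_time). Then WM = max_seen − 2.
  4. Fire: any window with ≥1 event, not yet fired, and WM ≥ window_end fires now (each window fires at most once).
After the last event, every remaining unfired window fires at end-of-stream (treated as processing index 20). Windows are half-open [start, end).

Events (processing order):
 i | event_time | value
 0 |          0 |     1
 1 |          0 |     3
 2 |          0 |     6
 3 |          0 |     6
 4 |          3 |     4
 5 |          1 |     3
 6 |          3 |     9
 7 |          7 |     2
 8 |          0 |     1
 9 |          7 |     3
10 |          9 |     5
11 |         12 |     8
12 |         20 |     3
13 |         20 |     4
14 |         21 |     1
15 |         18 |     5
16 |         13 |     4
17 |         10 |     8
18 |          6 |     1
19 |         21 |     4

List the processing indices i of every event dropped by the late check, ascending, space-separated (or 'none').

8 16 17 18

i=0 t=0 v=1: → [0,3); WM=-2
i=1 t=0 v=3: → [0,3); WM=-2
i=2 t=0 v=6: → [0,3); WM=-2
i=3 t=0 v=6: → [0,3); WM=-2
i=4 t=3 v=4: → [3,6); WM=1
i=5 t=1 v=3: → [0,6); WM=1
i=6 t=3 v=9: → [0,6); WM=1
i=7 t=7 v=2: → [7,10); WM=5
i=8 t=0 v=1: DROP (t<5-3); WM=5
i=9 t=7 v=3: → [7,10); WM=5
i=10 t=9 v=5: → [7,12); WM=7
i=11 t=12 v=8: → [12,15); WM=10
i=12 t=20 v=3: → [20,23); WM=18
i=13 t=20 v=4: → [20,23); WM=18
i=14 t=21 v=1: → [20,24); WM=19
i=15 t=18 v=5: → [18,24); WM=19
i=16 t=13 v=4: DROP (t<19-3); WM=19
i=17 t=10 v=8: DROP (t<19-3); WM=19
i=18 t=6 v=1: DROP (t<19-3); WM=19
i=19 t=21 v=4: → [18,24); WM=19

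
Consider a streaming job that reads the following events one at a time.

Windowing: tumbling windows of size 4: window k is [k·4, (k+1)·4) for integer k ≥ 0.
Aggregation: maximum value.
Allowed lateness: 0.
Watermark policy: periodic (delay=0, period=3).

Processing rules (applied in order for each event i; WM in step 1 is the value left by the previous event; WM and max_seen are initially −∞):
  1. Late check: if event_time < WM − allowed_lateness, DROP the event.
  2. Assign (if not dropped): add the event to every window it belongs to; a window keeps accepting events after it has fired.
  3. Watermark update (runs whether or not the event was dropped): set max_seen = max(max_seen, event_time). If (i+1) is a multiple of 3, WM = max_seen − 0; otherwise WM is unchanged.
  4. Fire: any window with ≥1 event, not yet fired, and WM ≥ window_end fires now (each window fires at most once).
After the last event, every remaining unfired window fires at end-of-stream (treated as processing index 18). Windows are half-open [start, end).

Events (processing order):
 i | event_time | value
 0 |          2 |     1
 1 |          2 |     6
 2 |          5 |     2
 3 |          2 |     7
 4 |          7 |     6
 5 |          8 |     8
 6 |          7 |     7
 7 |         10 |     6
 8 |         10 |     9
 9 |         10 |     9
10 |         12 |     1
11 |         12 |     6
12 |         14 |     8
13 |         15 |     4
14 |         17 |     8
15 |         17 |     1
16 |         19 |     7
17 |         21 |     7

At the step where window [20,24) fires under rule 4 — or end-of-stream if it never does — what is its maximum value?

i=0 t=2 v=1: → [0,4); WM=−∞
i=1 t=2 v=6: → [0,4); WM=−∞
i=2 t=5 v=2: → [4,8); WM=5; [0,4) fires=6
i=3 t=2 v=7: DROP (t<5-0); WM=5
i=4 t=7 v=6: → [4,8); WM=5
i=5 t=8 v=8: → [8,12); WM=8; [4,8) fires=6
i=6 t=7 v=7: DROP (t<8-0); WM=8
i=7 t=10 v=6: → [8,12); WM=8
i=8 t=10 v=9: → [8,12); WM=10
i=9 t=10 v=9: → [8,12); WM=10
i=10 t=12 v=1: → [12,16); WM=10
i=11 t=12 v=6: → [12,16); WM=12; [8,12) fires=9
i=12 t=14 v=8: → [12,16); WM=12
i=13 t=15 v=4: → [12,16); WM=12
i=14 t=17 v=8: → [16,20); WM=17; [12,16) fires=8
i=15 t=17 v=1: → [16,20); WM=17
i=16 t=19 v=7: → [16,20); WM=17
i=17 t=21 v=7: → [20,24); WM=21; [16,20) fires=8

7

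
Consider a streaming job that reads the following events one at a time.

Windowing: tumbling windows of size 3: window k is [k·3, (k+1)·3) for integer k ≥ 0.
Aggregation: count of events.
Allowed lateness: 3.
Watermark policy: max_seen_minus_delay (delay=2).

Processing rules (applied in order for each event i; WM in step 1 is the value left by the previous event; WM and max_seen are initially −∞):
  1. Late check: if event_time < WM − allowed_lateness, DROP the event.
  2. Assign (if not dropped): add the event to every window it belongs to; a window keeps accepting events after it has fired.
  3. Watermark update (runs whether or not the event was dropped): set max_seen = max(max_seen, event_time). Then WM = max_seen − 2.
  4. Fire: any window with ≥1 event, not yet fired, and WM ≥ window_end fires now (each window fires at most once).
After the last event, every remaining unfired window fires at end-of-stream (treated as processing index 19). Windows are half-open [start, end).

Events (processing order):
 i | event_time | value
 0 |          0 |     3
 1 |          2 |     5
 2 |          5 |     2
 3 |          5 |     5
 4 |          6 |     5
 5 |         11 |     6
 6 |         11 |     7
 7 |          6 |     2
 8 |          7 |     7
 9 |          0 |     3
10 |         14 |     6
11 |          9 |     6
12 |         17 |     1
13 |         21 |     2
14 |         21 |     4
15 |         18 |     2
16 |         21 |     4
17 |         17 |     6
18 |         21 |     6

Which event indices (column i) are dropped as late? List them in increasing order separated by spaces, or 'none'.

i=0 t=0 v=3: → [0,3); WM=-2
i=1 t=2 v=5: → [0,3); WM=0
i=2 t=5 v=2: → [3,6); WM=3; [0,3) fires=2
i=3 t=5 v=5: → [3,6); WM=3
i=4 t=6 v=5: → [6,9); WM=4
i=5 t=11 v=6: → [9,12); WM=9; [3,6) fires=2 [6,9) fires=1
i=6 t=11 v=7: → [9,12); WM=9
i=7 t=6 v=2: → [6,9); WM=9
i=8 t=7 v=7: → [6,9); WM=9
i=9 t=0 v=3: DROP (t<9-3); WM=9
i=10 t=14 v=6: → [12,15); WM=12; [9,12) fires=2
i=11 t=9 v=6: → [9,12); WM=12
i=12 t=17 v=1: → [15,18); WM=15; [12,15) fires=1
i=13 t=21 v=2: → [21,24); WM=19; [15,18) fires=1
i=14 t=21 v=4: → [21,24); WM=19
i=15 t=18 v=2: → [18,21); WM=19
i=16 t=21 v=4: → [21,24); WM=19
i=17 t=17 v=6: → [15,18); WM=19
i=18 t=21 v=6: → [21,24); WM=19

9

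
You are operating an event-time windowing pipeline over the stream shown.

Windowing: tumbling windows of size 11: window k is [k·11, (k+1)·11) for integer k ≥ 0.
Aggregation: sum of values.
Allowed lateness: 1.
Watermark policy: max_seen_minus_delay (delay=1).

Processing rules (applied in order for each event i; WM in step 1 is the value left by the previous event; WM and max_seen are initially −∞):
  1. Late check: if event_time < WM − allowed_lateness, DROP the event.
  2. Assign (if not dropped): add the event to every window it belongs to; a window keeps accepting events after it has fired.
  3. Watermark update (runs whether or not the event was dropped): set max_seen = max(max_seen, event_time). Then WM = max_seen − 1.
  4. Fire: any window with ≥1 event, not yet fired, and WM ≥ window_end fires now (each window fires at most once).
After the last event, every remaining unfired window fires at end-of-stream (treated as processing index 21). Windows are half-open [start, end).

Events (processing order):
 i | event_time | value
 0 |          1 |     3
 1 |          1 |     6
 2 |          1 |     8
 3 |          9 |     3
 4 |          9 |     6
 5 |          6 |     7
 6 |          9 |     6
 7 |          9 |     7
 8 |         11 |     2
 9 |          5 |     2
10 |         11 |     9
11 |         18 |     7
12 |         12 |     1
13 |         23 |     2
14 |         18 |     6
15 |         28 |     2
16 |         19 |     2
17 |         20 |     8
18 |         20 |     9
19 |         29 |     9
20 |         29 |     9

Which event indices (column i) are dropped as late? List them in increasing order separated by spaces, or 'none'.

5 9 12 14 16 17 18

i=0 t=1 v=3: → [0,11); WM=0
i=1 t=1 v=6: → [0,11); WM=0
i=2 t=1 v=8: → [0,11); WM=0
i=3 t=9 v=3: → [0,11); WM=8
i=4 t=9 v=6: → [0,11); WM=8
i=5 t=6 v=7: DROP (t<8-1); WM=8
i=6 t=9 v=6: → [0,11); WM=8
i=7 t=9 v=7: → [0,11); WM=8
i=8 t=11 v=2: → [11,22); WM=10
i=9 t=5 v=2: DROP (t<10-1); WM=10
i=10 t=11 v=9: → [11,22); WM=10
i=11 t=18 v=7: → [11,22); WM=17; [0,11) fires=39
i=12 t=12 v=1: DROP (t<17-1); WM=17
i=13 t=23 v=2: → [22,33); WM=22; [11,22) fires=18
i=14 t=18 v=6: DROP (t<22-1); WM=22
i=15 t=28 v=2: → [22,33); WM=27
i=16 t=19 v=2: DROP (t<27-1); WM=27
i=17 t=20 v=8: DROP (t<27-1); WM=27
i=18 t=20 v=9: DROP (t<27-1); WM=27
i=19 t=29 v=9: → [22,33); WM=28
i=20 t=29 v=9: → [22,33); WM=28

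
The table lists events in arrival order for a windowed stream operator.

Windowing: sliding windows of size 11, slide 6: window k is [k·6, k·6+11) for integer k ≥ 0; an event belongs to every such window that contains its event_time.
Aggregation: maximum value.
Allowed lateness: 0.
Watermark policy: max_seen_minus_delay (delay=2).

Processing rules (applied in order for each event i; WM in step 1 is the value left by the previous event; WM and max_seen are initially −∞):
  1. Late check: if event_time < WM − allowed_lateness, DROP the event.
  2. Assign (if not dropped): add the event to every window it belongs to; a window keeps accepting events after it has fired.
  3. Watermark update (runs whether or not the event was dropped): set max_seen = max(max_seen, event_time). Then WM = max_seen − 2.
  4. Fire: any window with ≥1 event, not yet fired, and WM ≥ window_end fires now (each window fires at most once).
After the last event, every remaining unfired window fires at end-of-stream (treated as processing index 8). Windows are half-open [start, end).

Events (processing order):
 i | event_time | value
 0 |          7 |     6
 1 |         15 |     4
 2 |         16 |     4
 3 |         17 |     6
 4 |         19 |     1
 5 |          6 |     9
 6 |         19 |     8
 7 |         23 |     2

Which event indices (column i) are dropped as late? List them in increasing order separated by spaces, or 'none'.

5

i=0 t=7 v=6: → [6,17),[0,11); WM=5
i=1 t=15 v=4: → [12,23),[6,17); WM=13; [0,11) fires=6
i=2 t=16 v=4: → [12,23),[6,17); WM=14
i=3 t=17 v=6: → [12,23); WM=15
i=4 t=19 v=1: → [18,29),[12,23); WM=17; [6,17) fires=6
i=5 t=6 v=9: DROP (t<17-0); WM=17
i=6 t=19 v=8: → [18,29),[12,23); WM=17
i=7 t=23 v=2: → [18,29); WM=21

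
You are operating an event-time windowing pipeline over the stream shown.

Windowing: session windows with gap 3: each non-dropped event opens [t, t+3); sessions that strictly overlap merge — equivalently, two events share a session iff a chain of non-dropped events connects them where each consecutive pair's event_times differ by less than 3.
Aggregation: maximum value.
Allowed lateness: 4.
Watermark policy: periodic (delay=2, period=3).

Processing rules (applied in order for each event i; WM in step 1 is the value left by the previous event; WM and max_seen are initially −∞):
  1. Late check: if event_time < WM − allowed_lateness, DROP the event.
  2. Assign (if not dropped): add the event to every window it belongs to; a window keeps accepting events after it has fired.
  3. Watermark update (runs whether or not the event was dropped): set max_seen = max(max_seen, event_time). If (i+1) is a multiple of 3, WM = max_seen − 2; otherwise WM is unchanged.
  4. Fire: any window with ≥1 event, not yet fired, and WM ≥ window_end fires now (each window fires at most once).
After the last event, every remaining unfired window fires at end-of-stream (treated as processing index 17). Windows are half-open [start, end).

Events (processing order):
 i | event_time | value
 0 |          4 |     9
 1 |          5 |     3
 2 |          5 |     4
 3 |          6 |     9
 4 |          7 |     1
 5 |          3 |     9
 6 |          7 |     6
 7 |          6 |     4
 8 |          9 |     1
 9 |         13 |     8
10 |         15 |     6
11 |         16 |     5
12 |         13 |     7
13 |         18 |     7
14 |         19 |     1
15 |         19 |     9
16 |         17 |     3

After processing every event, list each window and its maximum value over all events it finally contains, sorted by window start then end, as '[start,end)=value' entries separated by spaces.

[3,12)=9 [13,22)=9

i=0 t=4 v=9: → [4,7); WM=−∞
i=1 t=5 v=3: → [4,8); WM=−∞
i=2 t=5 v=4: → [4,8); WM=3
i=3 t=6 v=9: → [4,9); WM=3
i=4 t=7 v=1: → [4,10); WM=3
i=5 t=3 v=9: → [3,10); WM=5
i=6 t=7 v=6: → [3,10); WM=5
i=7 t=6 v=4: → [3,10); WM=5
i=8 t=9 v=1: → [3,12); WM=7
i=9 t=13 v=8: → [13,16); WM=7
i=10 t=15 v=6: → [13,18); WM=7
i=11 t=16 v=5: → [13,19); WM=14
i=12 t=13 v=7: → [13,19); WM=14
i=13 t=18 v=7: → [13,21); WM=14
i=14 t=19 v=1: → [13,22); WM=17
i=15 t=19 v=9: → [13,22); WM=17
i=16 t=17 v=3: → [13,22); WM=17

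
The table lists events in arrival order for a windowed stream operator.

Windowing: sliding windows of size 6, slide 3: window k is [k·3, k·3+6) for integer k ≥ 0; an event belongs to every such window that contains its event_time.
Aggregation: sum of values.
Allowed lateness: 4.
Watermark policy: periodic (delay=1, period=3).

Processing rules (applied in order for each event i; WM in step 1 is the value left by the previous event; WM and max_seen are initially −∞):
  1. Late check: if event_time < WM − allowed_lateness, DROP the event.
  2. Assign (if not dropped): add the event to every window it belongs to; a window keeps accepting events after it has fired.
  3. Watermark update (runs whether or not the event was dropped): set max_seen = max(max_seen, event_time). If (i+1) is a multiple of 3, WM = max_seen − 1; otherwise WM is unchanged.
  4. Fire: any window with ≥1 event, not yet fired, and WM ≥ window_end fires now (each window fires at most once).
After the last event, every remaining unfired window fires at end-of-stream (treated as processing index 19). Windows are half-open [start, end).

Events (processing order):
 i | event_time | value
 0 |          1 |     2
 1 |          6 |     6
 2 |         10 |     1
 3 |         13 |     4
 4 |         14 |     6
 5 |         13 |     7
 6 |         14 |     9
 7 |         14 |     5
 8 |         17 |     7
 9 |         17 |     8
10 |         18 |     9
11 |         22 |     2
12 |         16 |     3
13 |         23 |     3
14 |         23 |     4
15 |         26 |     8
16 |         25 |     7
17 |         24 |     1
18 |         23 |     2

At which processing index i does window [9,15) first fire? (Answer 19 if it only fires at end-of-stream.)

8

i=0 t=1 v=2: → [0,6); WM=−∞
i=1 t=6 v=6: → [6,12),[3,9); WM=−∞
i=2 t=10 v=1: → [9,15),[6,12); WM=9; [0,6) fires=2 [3,9) fires=6
i=3 t=13 v=4: → [12,18),[9,15); WM=9
i=4 t=14 v=6: → [12,18),[9,15); WM=9
i=5 t=13 v=7: → [12,18),[9,15); WM=13; [6,12) fires=7
i=6 t=14 v=9: → [12,18),[9,15); WM=13
i=7 t=14 v=5: → [12,18),[9,15); WM=13
i=8 t=17 v=7: → [15,21),[12,18); WM=16; [9,15) fires=32
i=9 t=17 v=8: → [15,21),[12,18); WM=16
i=10 t=18 v=9: → [18,24),[15,21); WM=16
i=11 t=22 v=2: → [21,27),[18,24); WM=21; [12,18) fires=46 [15,21) fires=24
i=12 t=16 v=3: DROP (t<21-4); WM=21
i=13 t=23 v=3: → [21,27),[18,24); WM=21
i=14 t=23 v=4: → [21,27),[18,24); WM=22
i=15 t=26 v=8: → [24,30),[21,27); WM=22
i=16 t=25 v=7: → [24,30),[21,27); WM=22
i=17 t=24 v=1: → [24,30),[21,27); WM=25; [18,24) fires=18
i=18 t=23 v=2: → [21,27),[18,24); WM=25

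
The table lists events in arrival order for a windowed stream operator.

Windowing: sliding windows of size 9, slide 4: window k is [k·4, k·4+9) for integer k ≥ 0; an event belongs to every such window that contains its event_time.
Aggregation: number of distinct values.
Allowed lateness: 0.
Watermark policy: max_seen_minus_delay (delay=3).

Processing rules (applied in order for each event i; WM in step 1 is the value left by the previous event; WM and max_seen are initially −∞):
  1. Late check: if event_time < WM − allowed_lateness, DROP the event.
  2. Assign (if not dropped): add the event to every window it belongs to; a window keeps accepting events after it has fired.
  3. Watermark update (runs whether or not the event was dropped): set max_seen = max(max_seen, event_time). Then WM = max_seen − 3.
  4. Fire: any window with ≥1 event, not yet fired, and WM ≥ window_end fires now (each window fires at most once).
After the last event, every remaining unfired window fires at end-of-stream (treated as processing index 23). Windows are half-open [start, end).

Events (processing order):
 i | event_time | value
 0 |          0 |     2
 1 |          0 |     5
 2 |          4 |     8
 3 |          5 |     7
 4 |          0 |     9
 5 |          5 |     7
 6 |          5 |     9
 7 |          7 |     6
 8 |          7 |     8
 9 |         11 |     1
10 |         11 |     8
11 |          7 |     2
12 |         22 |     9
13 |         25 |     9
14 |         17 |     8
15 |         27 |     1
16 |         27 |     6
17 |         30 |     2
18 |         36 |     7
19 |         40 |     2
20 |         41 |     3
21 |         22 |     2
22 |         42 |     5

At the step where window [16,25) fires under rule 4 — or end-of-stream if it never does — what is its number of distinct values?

i=0 t=0 v=2: → [0,9); WM=-3
i=1 t=0 v=5: → [0,9); WM=-3
i=2 t=4 v=8: → [4,13),[0,9); WM=1
i=3 t=5 v=7: → [4,13),[0,9); WM=2
i=4 t=0 v=9: DROP (t<2-0); WM=2
i=5 t=5 v=7: → [4,13),[0,9); WM=2
i=6 t=5 v=9: → [4,13),[0,9); WM=2
i=7 t=7 v=6: → [4,13),[0,9); WM=4
i=8 t=7 v=8: → [4,13),[0,9); WM=4
i=9 t=11 v=1: → [8,17),[4,13); WM=8
i=10 t=11 v=8: → [8,17),[4,13); WM=8
i=11 t=7 v=2: DROP (t<8-0); WM=8
i=12 t=22 v=9: → [20,29),[16,25); WM=19; [0,9) fires=6 [4,13) fires=5 [8,17) fires=2
i=13 t=25 v=9: → [24,33),[20,29); WM=22
i=14 t=17 v=8: DROP (t<22-0); WM=22
i=15 t=27 v=1: → [24,33),[20,29); WM=24
i=16 t=27 v=6: → [24,33),[20,29); WM=24
i=17 t=30 v=2: → [28,37),[24,33); WM=27; [16,25) fires=1
i=18 t=36 v=7: → [36,45),[32,41),[28,37); WM=33; [20,29) fires=3 [24,33) fires=4
i=19 t=40 v=2: → [40,49),[36,45),[32,41); WM=37; [28,37) fires=2
i=20 t=41 v=3: → [40,49),[36,45); WM=38
i=21 t=22 v=2: DROP (t<38-0); WM=38
i=22 t=42 v=5: → [40,49),[36,45); WM=39

1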